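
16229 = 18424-2195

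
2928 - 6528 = -3600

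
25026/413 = 60 + 246/413 ≈ 60.60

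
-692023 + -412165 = -1104188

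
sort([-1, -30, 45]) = [-30, -1, 45]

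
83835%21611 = 19002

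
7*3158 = 22106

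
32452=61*532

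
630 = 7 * 90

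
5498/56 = 2749/28≈98.18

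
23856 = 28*852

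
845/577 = 1 + 268/577 ≈ 1.46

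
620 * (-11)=-6820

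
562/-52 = -281/26 ≈ -10.81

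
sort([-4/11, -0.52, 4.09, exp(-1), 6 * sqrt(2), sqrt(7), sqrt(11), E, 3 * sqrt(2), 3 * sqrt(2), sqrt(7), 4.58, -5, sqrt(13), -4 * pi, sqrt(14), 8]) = [-4 * pi, -5, -0.52, -4/11, exp(-1), sqrt(7), sqrt(7), E, sqrt(11), sqrt(13), sqrt(14), 4.09, 3 * sqrt(2), 3 * sqrt(2), 4.58, 8, 6 * sqrt(2)]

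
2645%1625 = 1020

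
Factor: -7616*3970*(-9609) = 2^7*3^1*5^1*7^1*17^1*397^1*3203^1 = 290533111680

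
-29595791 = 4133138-33728929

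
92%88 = 4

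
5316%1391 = 1143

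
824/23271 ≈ 0.0354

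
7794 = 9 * 866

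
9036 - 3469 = 5567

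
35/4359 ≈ 0.00803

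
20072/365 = 54 + 362/365≈54.99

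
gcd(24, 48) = 24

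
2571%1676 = 895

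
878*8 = 7024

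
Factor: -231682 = -1*2^1*11^1*10531^1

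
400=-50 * (-8)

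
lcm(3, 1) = 3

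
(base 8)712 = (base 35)d3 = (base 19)152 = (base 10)458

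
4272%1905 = 462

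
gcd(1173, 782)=391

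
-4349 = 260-4609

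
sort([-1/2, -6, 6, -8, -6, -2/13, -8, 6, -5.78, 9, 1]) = [-8, -8, -6, -6, -5.78, -1/2, -2/13, 1, 6, 6, 9]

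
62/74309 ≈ 0.000834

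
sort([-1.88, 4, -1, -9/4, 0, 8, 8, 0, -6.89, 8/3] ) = [-6.89, -9/4, -1.88, -1, 0, 0, 8/3, 4, 8, 8] 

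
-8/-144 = 1/18 ≈ 0.0556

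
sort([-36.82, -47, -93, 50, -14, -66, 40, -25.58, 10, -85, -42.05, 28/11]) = [-93, -85, -66, -47, -42.05, -36.82, -25.58, -14, 28/11, 10, 40, 50]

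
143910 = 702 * 205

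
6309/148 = 42 + 93/148 ≈ 42.63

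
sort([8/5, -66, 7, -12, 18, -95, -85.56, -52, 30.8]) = [-95, -85.56, -66, -52, -12, 8/5, 7, 18, 30.8]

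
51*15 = 765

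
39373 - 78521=-39148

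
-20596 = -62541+41945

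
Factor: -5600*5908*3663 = -1*2^7*3^2*5^2*7^2*11^1*37^1*211^1 = -121189622400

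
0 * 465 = 0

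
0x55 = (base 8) 125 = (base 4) 1111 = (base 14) 61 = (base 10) 85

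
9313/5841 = 1 + 3472/5841 ≈ 1.59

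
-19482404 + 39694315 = 20211911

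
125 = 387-262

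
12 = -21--33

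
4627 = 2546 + 2081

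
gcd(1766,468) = 2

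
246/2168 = 123/1084 ≈ 0.113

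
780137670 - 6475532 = 773662138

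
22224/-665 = -33 - 279/665 ≈ -33.42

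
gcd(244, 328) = 4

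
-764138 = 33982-798120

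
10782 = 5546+5236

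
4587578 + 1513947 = 6101525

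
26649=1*26649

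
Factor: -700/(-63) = 2^2 * 3^(-2) * 5^2 = 100/9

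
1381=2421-1040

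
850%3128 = 850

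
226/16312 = 113/8156 ≈ 0.0139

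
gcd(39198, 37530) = 834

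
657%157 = 29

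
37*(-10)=-370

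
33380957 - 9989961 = 23390996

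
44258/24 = 1844 + 1/12 ≈ 1844.08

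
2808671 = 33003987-30195316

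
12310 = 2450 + 9860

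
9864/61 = 161+43/61≈161.70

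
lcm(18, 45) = 90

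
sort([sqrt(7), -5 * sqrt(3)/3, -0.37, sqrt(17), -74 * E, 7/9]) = [-74 * E, -5 * sqrt(3)/3, -0.37, 7/9, sqrt(7), sqrt(17)]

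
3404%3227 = 177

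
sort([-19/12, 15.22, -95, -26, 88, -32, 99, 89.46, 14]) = [-95, -32, -26, -19/12, 14, 15.22, 88, 89.46, 99]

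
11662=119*98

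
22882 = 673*34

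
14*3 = 42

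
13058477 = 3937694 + 9120783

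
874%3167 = 874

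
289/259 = 1 + 30/259 ≈ 1.12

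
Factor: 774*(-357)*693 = -1*2^1*3^5*7^2*11^1*17^1*43^1 = -191488374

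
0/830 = 0 = 0.00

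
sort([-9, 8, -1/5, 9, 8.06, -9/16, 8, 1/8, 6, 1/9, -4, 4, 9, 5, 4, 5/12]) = [-9, -4, -9/16, -1/5, 1/9, 1/8, 5/12, 4, 4, 5, 6, 8, 8, 8.06, 9, 9]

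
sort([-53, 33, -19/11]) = [-53, -19/11, 33]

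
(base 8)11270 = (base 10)4792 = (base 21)ai4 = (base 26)728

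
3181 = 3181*1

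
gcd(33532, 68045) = 1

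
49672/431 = 115 + 107/431 ≈ 115.25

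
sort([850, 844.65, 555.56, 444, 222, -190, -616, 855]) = [-616, -190, 222, 444, 555.56, 844.65, 850, 855]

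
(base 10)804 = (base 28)10k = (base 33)oc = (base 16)324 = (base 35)my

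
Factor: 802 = 2^1 * 401^1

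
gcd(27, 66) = 3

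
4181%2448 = 1733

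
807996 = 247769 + 560227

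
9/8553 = 3/2851 ≈ 0.00105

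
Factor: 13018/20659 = 2^1*23^1*73^(-1) = 46/73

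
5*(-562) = -2810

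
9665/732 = 13 + 149/732 ≈ 13.20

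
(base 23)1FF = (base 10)889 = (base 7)2410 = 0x379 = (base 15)3E4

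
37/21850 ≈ 0.00169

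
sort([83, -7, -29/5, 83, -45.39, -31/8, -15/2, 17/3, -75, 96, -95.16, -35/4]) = [-95.16, -75, -45.39, -35/4, -15/2, -7, -29/5, -31/8, 17/3, 83, 83, 96]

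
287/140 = 41/20 = 2.05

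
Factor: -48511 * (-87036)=2^2 * 3^1 * 139^1 * 349^1 * 7253^1=4222203396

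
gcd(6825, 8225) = 175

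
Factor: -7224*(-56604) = 2^5*3^2*7^1*43^1*53^1*89^1 = 408907296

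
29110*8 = 232880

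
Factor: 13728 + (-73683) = -1 * 3^1 * 5^1 * 7^1 * 571^1 = -59955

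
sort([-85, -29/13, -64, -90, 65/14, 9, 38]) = [-90, -85, -64, -29/13, 65/14, 9, 38]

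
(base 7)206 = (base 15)6e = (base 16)68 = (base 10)104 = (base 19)59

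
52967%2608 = 807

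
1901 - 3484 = -1583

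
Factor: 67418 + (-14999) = 3^1 * 101^1 * 173^1 = 52419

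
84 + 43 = 127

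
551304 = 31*17784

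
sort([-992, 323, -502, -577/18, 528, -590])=[-992, -590, -502, -577/18, 323, 528]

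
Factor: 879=3^1 * 293^1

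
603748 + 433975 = 1037723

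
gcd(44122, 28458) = 2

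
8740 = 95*92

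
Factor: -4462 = -1 * 2^1 * 23^1 * 97^1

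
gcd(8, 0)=8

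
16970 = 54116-37146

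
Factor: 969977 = 969977^1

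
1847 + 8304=10151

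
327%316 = 11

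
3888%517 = 269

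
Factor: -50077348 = -1*2^2*23^1*157^1*3467^1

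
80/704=5/44 ≈ 0.114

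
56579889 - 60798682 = -4218793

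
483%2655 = 483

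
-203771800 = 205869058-409640858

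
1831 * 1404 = 2570724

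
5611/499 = 11 + 122/499 ≈ 11.24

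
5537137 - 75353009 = -69815872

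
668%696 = 668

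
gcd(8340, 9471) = 3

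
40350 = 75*538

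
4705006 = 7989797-3284791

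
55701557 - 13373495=42328062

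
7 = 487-480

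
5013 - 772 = 4241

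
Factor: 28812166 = 2^1*3373^1*4271^1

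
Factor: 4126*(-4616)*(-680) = 2^7*5^1*17^1*577^1*2063^1 = 12951018880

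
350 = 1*350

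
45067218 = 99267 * 454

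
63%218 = 63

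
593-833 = -240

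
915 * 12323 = 11275545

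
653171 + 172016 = 825187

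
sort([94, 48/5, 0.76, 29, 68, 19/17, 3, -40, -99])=[-99, -40, 0.76, 19/17, 3, 48/5, 29, 68, 94]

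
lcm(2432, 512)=9728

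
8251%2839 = 2573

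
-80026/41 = -1951 - 35/41 ≈ -1951.85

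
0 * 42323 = 0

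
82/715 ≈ 0.115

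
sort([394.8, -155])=[-155, 394.8]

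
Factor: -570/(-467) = 2^1 * 3^1 * 5^1 * 19^1 * 467^(-1)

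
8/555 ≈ 0.0144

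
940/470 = 2 = 2.00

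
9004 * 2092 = 18836368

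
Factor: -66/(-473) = 2^1 * 3^1 * 43^(-1) = 6/43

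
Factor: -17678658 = -1*2^1*3^1*2946443^1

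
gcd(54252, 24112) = 6028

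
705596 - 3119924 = -2414328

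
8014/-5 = -1602 - 4/5 = -1602.80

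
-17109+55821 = 38712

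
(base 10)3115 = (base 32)31b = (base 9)4241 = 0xc2b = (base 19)8bi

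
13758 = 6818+6940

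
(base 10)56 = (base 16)38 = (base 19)2i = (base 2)111000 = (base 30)1q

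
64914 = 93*698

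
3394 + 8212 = 11606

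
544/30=272/15 ≈ 18.13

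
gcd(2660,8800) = 20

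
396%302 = 94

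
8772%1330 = 792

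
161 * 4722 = 760242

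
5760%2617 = 526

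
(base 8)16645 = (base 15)23ae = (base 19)1208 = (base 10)7589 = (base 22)fel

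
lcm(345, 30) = 690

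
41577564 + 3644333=45221897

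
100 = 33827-33727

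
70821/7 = 10117 + 2/7 ≈ 10117.29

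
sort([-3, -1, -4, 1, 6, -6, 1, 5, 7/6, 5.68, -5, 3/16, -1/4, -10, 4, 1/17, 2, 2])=[-10, -6, -5, -4, -3, -1, -1/4, 1/17, 3/16, 1, 1, 7/6, 2, 2, 4, 5, 5.68, 6]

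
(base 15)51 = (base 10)76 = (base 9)84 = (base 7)136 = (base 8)114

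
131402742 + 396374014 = 527776756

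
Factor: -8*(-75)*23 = 2^3*3^1*5^2*23^1 = 13800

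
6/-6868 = -3/3434 ≈ -0.000874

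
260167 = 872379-612212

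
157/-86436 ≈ -0.00182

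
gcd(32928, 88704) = 672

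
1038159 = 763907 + 274252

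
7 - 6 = 1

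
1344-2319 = -975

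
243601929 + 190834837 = 434436766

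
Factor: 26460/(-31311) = -1*2^2*3^1*5^1*71^(-1) = -60/71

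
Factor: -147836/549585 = -1 * 2^2 * 3^(-4) * 5^(-1) * 13^1 * 23^(-1) * 59^(-1) * 2843^1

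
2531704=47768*53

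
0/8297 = 0 = 0.00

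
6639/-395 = -16 - 319/395 ≈ -16.81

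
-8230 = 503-8733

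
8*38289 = 306312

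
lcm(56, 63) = 504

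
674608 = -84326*(-8)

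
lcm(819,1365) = 4095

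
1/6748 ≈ 0.000148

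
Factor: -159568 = -1*2^4*9973^1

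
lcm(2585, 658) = 36190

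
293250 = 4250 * 69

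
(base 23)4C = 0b1101000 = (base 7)206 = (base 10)104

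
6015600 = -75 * (-80208)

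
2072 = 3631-1559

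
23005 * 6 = 138030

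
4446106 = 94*47299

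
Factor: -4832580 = -1*2^2*3^1*5^1*239^1*337^1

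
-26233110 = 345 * (-76038)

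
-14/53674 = -7/26837 ≈ -0.000261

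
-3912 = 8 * (-489)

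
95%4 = 3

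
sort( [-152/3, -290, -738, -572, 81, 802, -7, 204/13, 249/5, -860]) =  [-860, -738, -572, -290, -152/3, -7, 204/13, 249/5, 81, 802]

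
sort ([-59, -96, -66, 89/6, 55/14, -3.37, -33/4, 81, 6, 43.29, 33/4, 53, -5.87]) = [-96, -66, -59, -33/4, -5.87, -3.37, 55/14, 6, 33/4, 89/6, 43.29, 53, 81]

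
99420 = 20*4971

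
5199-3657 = 1542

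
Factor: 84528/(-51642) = -1 * 2^3 * 19^(-1) * 151^(-1) * 587^1 = -4696/2869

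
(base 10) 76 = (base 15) 51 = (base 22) 3a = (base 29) 2i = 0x4c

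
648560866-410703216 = 237857650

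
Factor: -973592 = -1*2^3*131^1*929^1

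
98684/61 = 1617 + 47/61 ≈ 1617.77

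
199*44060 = 8767940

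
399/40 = 9 + 39/40 ≈ 9.98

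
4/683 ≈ 0.00586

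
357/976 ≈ 0.366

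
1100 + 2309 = 3409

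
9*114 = 1026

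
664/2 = 332 = 332.00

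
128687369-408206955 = -279519586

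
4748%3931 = 817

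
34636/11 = 3148 + 8/11 ≈ 3148.73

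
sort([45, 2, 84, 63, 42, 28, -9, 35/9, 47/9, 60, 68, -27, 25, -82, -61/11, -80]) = [-82, -80, -27, -9, -61/11, 2, 35/9, 47/9, 25, 28, 42, 45, 60, 63, 68, 84]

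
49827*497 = 24764019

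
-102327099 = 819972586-922299685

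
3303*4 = 13212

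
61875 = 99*625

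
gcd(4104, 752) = 8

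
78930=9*8770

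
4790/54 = 88+19/27 ≈ 88.70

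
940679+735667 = 1676346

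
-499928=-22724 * 22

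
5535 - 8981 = -3446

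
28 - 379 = -351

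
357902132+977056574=1334958706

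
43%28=15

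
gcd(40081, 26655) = 1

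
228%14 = 4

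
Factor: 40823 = 40823^1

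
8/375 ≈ 0.0213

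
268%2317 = 268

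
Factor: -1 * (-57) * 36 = 2^2 * 3^3 * 19^1 = 2052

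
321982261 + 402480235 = 724462496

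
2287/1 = 2287 = 2287.00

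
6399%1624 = 1527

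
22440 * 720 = 16156800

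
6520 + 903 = 7423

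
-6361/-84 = 75 + 61/84 ≈ 75.73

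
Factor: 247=13^1 * 19^1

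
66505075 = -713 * (-93275)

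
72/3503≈0.0206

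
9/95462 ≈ 0.0000943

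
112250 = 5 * 22450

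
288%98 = 92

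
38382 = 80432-42050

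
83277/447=186 + 45/149 ≈ 186.30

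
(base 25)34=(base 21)3g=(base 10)79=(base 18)47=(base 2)1001111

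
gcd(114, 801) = 3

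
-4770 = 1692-6462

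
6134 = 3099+3035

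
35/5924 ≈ 0.00591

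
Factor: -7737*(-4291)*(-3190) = -1*2^1*3^1*5^1*7^1*11^1*29^1*613^1*2579^1 = -105906299730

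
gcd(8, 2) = 2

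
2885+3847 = 6732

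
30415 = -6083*(-5) 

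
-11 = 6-17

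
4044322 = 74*54653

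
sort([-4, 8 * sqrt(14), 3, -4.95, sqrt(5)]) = [-4.95, -4, sqrt(5), 3, 8 * sqrt(14)]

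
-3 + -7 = -10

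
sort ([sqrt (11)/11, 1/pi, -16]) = [-16, sqrt (11)/11, 1/pi]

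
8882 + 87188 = 96070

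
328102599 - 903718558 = -575615959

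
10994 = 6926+4068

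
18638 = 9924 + 8714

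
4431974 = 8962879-4530905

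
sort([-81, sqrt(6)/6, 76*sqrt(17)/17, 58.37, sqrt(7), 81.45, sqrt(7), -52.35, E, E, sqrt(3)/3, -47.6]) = [-81, -52.35, -47.6, sqrt(6)/6, sqrt(3)/3, sqrt(7), sqrt(7), E, E, 76*sqrt(17)/17, 58.37, 81.45]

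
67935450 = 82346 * 825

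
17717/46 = 385 + 7/46 ≈ 385.15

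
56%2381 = 56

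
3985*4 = 15940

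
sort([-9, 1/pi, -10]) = [-10, -9, 1/pi]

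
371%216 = 155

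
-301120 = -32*9410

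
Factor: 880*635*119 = 2^4*5^2*7^1*11^1*17^1*127^1 = 66497200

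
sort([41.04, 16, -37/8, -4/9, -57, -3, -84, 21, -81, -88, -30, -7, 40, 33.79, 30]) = [-88, -84, -81, -57, -30, -7, -37/8, -3, -4/9, 16, 21, 30, 33.79, 40, 41.04]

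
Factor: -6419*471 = -1*3^1*7^2*131^1*157^1 = -3023349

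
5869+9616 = 15485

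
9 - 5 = 4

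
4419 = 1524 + 2895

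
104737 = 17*6161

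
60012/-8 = -7501-1/2 = -7501.50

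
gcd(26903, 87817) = 1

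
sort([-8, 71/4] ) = [-8, 71/4] 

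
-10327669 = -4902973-5424696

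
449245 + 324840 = 774085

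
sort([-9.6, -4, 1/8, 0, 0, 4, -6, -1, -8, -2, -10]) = [-10, -9.6, -8, -6, -4, -2, -1, 0, 0, 1/8, 4]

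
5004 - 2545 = 2459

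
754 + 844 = 1598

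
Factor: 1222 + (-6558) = -1*2^3*23^1*29^1 = -5336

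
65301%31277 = 2747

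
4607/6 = 767 + 5/6 ≈ 767.83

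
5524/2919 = 1+2605/2919≈1.89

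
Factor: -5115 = -1 * 3^1 * 5^1 * 11^1 * 31^1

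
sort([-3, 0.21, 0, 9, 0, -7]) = [-7, -3, 0, 0, 0.21, 9]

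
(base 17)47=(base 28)2j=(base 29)2h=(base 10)75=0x4b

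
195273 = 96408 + 98865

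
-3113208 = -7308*426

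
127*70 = 8890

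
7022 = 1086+5936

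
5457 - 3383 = 2074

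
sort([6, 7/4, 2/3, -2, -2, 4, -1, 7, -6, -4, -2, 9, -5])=[-6, -5, -4, -2, -2, -2, -1, 2/3, 7/4, 4, 6, 7, 9]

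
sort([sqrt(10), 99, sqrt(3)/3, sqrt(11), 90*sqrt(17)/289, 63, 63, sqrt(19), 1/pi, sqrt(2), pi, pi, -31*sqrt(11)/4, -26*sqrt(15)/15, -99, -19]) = [-99, -31*sqrt(11)/4, -19, -26*sqrt(15)/15, 1/pi, sqrt(3)/3, 90*sqrt(17)/289, sqrt(2), pi, pi, sqrt(10), sqrt(11), sqrt(19), 63, 63, 99]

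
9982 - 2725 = 7257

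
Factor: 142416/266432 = 2^(-2) * 3^2 * 43^1 * 181^(-1) = 387/724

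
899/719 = 1+180/719 ≈ 1.25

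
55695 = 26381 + 29314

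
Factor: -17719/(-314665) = 5^(-1) * 29^1 * 103^(-1) = 29/515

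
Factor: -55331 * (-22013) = 22013^1 * 55331^1 = 1218001303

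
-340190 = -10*34019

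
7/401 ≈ 0.0175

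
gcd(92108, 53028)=4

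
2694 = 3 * 898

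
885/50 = 177/10 = 17.70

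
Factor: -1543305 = -1*3^1*5^1*137^1*751^1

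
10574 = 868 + 9706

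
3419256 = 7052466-3633210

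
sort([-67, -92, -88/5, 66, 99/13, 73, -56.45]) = [-92, -67, -56.45, -88/5, 99/13, 66, 73]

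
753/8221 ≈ 0.0916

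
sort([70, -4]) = [-4, 70]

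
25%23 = 2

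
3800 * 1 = 3800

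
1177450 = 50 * 23549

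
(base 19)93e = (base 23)668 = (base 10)3320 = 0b110011111000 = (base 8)6370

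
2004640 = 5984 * 335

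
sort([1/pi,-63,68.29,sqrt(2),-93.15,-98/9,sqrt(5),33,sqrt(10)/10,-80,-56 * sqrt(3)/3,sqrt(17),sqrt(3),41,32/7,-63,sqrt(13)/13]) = [-93.15,-80,-63,-63,-56 * sqrt(3)/3,-98/9,sqrt(13)/13,sqrt(10)/10,1/pi,sqrt(2),sqrt(3),sqrt(5),sqrt(17),32/7,33,41,68.29]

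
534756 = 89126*6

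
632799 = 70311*9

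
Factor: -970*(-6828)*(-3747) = -1*2^3*3^2*5^1*97^1*569^1*1249^1 = -24816980520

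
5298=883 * 6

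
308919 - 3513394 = -3204475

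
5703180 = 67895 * 84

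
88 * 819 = 72072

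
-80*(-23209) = 1856720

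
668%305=58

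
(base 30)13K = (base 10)1010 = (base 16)3F2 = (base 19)2F3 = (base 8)1762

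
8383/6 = 1397 + 1/6 ≈ 1397.17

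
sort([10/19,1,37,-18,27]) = [-18,10/19,1,27,37]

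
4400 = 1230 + 3170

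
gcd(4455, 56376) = 81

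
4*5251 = 21004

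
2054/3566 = 1027/1783 ≈ 0.576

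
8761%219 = 1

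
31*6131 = 190061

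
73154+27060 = 100214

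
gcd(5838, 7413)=21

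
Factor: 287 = 7^1*41^1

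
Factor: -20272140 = -1*2^2*3^3*5^1*7^1*31^1*173^1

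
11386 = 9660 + 1726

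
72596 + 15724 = 88320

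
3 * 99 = 297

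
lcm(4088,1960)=143080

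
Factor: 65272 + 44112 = 2^3*11^2*113^1 = 109384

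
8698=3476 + 5222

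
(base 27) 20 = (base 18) 30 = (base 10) 54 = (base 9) 60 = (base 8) 66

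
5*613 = 3065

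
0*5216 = 0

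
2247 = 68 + 2179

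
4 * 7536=30144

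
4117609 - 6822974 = -2705365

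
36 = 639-603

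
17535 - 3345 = 14190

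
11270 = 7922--3348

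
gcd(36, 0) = 36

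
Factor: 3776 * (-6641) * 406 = -1 * 2^7 * 7^1 * 29^2 * 59^1 * 229^1 = -10181024896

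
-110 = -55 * 2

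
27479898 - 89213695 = -61733797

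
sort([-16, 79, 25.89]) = [-16, 25.89, 79]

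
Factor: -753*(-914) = 2^1*3^1*251^1*457^1 = 688242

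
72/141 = 24/47 ≈ 0.511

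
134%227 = 134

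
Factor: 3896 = 2^3 * 487^1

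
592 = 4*148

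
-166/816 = -83/408 ≈ -0.203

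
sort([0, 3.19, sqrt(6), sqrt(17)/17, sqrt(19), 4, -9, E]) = [-9, 0, sqrt(17)/17, sqrt(6), E, 3.19, 4, sqrt(19)]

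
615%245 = 125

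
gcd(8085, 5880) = 735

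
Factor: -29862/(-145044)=2^(-1) * 7^1 * 17^(-1)=7/34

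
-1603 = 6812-8415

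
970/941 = 1 + 29/941 ≈ 1.03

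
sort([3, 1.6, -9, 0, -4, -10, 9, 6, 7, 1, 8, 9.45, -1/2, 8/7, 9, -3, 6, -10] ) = [-10, -10, -9, -4, -3, -1/2, 0, 1, 8/7, 1.6, 3, 6, 6, 7, 8, 9, 9, 9.45] 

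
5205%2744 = 2461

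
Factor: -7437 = -1*3^1*37^1*67^1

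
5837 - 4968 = 869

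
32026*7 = 224182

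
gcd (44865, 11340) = 45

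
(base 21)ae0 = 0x1260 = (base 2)1001001100000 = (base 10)4704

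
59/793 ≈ 0.0744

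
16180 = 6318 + 9862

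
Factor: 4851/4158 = 2^(-1) * 3^(-1) * 7^1 = 7/6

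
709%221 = 46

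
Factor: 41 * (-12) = -1 * 2^2 * 3^1 * 41^1 = -492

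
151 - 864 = -713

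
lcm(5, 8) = 40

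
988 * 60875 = 60144500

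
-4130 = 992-5122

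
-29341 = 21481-50822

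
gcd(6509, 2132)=1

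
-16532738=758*(-21811)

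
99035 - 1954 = 97081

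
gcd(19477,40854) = 1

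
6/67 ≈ 0.0896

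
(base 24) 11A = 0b1001100010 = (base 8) 1142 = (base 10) 610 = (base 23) 13C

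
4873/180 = 27 + 13/180 ≈ 27.07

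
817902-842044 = -24142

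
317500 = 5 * 63500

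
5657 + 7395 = 13052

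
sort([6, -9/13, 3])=[-9/13, 3, 6]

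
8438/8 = 1054 + 3/4 = 1054.75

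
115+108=223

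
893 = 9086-8193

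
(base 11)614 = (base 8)1345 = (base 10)741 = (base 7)2106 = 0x2e5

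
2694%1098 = 498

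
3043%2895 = 148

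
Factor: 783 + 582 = 3^1*5^1*7^1*13^1 = 1365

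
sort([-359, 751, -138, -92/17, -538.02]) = [-538.02, -359, -138, -92/17, 751]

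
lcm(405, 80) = 6480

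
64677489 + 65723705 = 130401194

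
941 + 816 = 1757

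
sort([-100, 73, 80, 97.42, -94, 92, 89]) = [-100, -94, 73, 80, 89, 92, 97.42]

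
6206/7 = 886 + 4/7 ≈ 886.57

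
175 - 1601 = -1426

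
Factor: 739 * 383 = 383^1 * 739^1 = 283037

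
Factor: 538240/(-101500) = -1*2^5*5^(-2)*7^(-1)*29^1 = -928/175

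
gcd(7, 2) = 1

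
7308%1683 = 576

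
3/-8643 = -1/2881≈-0.000347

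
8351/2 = 4175 + 1/2 = 4175.50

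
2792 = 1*2792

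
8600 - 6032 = 2568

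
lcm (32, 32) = 32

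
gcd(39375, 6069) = 21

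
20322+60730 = 81052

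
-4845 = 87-4932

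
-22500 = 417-22917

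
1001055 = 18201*55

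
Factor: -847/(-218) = 2^(-1) * 7^1 * 11^2 * 109^(-1)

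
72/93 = 24/31 ≈ 0.774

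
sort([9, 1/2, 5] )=[1/2, 5, 9] 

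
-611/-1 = 611 = 611.00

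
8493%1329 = 519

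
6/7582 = 3/3791 ≈ 0.000791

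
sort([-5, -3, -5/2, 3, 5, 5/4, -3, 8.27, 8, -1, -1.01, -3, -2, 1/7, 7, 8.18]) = [-5, -3, -3, -3, -5/2, -2, -1.01, -1, 1/7, 5/4, 3, 5, 7, 8, 8.18, 8.27]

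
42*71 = 2982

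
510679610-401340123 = 109339487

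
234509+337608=572117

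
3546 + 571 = 4117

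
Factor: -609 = -1*3^1*7^1*29^1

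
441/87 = 147/29 ≈ 5.07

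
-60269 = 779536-839805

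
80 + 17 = 97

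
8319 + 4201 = 12520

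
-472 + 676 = 204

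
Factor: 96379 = 31^1 * 3109^1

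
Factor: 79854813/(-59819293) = -1*3^2*643^1*877^(-1)*13799^1*68209^(-1)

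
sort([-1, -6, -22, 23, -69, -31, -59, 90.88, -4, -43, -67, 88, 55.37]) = [-69, -67, -59, -43, -31, -22, -6, -4, -1, 23, 55.37, 88, 90.88]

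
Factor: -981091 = -1 * 981091^1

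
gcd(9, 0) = 9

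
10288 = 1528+8760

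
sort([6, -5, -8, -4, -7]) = [-8, -7, -5, -4, 6]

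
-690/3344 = -345/1672 ≈ -0.206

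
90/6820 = 9/682 ≈ 0.0132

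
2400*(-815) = -1956000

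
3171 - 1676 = 1495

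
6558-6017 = 541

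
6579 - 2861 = 3718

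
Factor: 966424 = 2^3 * 107^1 * 1129^1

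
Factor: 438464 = 2^6*13^1*17^1*31^1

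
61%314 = 61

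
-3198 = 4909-8107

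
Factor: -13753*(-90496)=2^7*7^1*17^1*101^1*809^1=1244591488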